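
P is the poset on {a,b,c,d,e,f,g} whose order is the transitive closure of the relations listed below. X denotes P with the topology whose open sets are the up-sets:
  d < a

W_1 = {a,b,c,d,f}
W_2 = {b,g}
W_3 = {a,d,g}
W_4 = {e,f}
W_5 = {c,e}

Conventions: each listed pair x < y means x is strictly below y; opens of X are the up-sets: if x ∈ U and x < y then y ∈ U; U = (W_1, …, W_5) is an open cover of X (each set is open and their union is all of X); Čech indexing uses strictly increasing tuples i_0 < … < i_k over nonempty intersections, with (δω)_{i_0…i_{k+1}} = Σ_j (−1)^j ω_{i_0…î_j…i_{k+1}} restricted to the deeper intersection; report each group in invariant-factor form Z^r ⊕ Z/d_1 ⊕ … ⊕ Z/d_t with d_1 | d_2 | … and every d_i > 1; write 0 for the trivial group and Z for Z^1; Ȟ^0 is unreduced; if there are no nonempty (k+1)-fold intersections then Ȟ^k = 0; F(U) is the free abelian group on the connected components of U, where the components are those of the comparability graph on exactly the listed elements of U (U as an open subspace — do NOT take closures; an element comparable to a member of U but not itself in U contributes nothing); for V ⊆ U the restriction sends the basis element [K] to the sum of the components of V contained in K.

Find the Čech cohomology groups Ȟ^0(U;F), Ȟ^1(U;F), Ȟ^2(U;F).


intersection data:
  W12={b} W13={a,d} W14={f} W15={c} W23={g} W45={e}
components per intersection:
  W1: {a,d} {b} {c} {f}
  W2: {b} {g}
  W3: {a,d} {g}
  W4: {e} {f}
  W5: {c} {e}
  W12: {b}
  W13: {a,d}
  W14: {f}
  W15: {c}
  W23: {g}
  W45: {e}
C dims 12,6; δ0: rk 6, SNF 1^6
Ȟ^0 = (12 − 6) − 0 = 6, so Ȟ^0 ≅ Z^6
Ȟ^1 = (6 − 0) − 6 = 0, so Ȟ^1 ≅ 0
Ȟ^2 = (0 − 0) − 0 = 0, so Ȟ^2 ≅ 0

Ȟ^0 = Z^6,  Ȟ^1 = 0,  Ȟ^2 = 0


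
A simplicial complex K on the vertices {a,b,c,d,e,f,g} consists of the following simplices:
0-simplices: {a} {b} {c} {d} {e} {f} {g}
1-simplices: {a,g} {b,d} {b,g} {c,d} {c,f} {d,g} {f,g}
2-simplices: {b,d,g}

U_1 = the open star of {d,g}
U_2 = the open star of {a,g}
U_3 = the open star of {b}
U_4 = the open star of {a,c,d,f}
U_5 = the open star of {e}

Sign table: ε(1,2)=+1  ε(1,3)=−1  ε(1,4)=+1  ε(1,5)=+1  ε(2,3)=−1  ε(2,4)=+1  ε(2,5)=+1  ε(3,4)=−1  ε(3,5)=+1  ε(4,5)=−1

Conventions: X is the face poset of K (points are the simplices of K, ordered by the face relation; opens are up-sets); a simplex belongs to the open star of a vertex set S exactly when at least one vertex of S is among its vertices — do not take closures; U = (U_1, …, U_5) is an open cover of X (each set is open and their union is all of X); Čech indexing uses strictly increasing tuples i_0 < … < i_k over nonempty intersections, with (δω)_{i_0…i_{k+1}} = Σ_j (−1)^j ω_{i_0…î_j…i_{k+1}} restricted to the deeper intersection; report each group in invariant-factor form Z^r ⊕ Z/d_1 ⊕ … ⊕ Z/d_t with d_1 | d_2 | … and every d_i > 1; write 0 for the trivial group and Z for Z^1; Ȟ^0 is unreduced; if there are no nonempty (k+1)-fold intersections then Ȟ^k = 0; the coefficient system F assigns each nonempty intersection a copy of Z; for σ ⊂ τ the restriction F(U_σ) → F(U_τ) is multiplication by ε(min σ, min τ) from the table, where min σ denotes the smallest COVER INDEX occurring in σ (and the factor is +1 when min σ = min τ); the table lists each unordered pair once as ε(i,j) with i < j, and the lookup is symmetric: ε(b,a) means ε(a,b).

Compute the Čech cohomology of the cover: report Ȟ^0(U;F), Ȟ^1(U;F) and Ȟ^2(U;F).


Ȟ^0(U;F) ≅ Z^2, Ȟ^1(U;F) ≅ 0 and Ȟ^2(U;F) ≅ 0

nonempty intersections:
  U1={{d},{g},{a,g},{b,d},{b,g},{c,d},{d,g},{f,g},{b,d,g}} U2={{a},{g},{a,g},{b,g},{d,g},{f,g},{b,d,g}} U3={{b},{b,d},{b,g},{b,d,g}} U4={{a},{c},{d},{f},{a,g},{b,d},{c,d},{c,f},{d,g},{f,g},{b,d,g}} U5={{e}}
  U12={{g},{a,g},{b,g},{d,g},{f,g},{b,d,g}} U13={{b,d},{b,g},{b,d,g}} U14={{d},{a,g},{b,d},{c,d},{d,g},{f,g},{b,d,g}} U23={{b,g},{b,d,g}} U24={{a},{a,g},{d,g},{f,g},{b,d,g}} U34={{b,d},{b,d,g}}
  U123={{b,g},{b,d,g}} U124={{a,g},{d,g},{f,g},{b,d,g}} U134={{b,d},{b,d,g}} U234={{b,d,g}}
  U1234={{b,d,g}}
C dims 5,6,4,1; δ0: rk 3, SNF 1^3; δ1: rk 3, SNF 1^3; δ2: rk 1, SNF 1^1
Ȟ^0: (5−3)−0=2 ⇒ Z^2
Ȟ^1: (6−3)−3=0 ⇒ 0
Ȟ^2: (4−1)−3=0 ⇒ 0


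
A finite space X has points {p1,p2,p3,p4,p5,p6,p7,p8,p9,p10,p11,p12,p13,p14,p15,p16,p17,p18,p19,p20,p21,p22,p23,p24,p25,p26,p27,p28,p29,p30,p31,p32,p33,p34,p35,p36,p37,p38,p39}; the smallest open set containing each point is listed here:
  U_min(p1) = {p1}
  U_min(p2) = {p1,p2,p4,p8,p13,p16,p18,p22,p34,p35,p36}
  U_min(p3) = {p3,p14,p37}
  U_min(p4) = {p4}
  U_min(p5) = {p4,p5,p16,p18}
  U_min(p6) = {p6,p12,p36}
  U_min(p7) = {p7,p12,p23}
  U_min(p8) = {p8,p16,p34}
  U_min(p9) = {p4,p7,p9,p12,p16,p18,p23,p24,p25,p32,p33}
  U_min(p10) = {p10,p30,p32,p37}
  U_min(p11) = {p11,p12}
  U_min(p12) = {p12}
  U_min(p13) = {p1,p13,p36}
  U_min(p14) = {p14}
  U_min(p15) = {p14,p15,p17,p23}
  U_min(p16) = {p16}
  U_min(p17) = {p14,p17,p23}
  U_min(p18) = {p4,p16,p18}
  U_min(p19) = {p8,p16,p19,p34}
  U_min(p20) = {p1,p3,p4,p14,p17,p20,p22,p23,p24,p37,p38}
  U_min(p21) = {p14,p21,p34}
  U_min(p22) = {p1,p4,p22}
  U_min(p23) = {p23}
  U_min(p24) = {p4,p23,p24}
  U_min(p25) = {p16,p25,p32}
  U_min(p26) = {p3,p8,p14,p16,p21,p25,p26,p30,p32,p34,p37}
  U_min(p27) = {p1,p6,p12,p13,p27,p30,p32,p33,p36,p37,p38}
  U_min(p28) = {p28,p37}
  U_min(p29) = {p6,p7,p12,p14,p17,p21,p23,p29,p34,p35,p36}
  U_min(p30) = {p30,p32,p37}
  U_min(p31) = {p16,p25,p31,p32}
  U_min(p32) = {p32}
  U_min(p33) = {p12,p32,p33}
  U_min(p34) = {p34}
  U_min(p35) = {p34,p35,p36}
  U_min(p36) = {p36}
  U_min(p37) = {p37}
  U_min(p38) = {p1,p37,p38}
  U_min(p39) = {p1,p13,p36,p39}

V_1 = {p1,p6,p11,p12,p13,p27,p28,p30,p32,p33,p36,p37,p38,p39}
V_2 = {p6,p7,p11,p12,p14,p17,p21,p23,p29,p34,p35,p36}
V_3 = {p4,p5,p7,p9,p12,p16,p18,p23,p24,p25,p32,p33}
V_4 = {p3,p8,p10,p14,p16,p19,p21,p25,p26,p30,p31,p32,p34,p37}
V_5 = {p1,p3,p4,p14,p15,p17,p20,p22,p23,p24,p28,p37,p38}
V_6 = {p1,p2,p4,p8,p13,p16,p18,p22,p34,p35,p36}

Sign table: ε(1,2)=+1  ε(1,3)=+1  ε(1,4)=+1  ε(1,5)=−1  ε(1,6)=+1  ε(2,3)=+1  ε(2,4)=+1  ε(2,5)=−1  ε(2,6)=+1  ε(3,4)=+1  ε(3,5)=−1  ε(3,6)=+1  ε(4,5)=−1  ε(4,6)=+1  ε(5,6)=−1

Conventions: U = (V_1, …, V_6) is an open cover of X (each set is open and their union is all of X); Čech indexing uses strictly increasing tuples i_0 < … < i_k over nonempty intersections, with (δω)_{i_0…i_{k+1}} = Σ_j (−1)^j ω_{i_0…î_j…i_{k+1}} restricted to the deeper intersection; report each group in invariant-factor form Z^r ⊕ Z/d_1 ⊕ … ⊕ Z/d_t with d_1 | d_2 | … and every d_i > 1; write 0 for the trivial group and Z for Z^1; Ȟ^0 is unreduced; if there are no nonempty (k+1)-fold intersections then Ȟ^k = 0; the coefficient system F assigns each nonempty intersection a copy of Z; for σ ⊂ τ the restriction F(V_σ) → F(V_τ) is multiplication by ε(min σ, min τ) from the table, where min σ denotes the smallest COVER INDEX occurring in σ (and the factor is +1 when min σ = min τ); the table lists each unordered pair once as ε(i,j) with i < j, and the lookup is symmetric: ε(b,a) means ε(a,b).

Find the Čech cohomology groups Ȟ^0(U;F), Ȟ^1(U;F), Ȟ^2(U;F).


Ȟ^0 ≅ Z, Ȟ^1 ≅ 0, Ȟ^2 ≅ Z/2

intersection data:
  V12={p6,p11,p12,p36} V13={p12,p32,p33} V14={p30,p32,p37} V15={p1,p28,p37,p38} V16={p1,p13,p36} V23={p7,p12,p23} V24={p14,p21,p34} V25={p14,p17,p23} V26={p34,p35,p36} V34={p16,p25,p32} V35={p4,p23,p24} V36={p4,p16,p18} V45={p3,p14,p37} V46={p8,p16,p34} V56={p1,p4,p22}
  V123={p12} V126={p36} V134={p32} V145={p37} V156={p1} V235={p23} V245={p14} V246={p34} V346={p16} V356={p4}
C dims 6,15,10; δ0: rk 5, SNF 1^5; δ1: rk 10, SNF 1^9·2
Ȟ^0 = (6 − 5) − 0 = 1, so Ȟ^0 ≅ Z
Ȟ^1 = (15 − 10) − 5 = 0, so Ȟ^1 ≅ 0
Ȟ^2 = (10 − 0) − 10 = 0 plus torsion [2], so Ȟ^2 ≅ Z/2


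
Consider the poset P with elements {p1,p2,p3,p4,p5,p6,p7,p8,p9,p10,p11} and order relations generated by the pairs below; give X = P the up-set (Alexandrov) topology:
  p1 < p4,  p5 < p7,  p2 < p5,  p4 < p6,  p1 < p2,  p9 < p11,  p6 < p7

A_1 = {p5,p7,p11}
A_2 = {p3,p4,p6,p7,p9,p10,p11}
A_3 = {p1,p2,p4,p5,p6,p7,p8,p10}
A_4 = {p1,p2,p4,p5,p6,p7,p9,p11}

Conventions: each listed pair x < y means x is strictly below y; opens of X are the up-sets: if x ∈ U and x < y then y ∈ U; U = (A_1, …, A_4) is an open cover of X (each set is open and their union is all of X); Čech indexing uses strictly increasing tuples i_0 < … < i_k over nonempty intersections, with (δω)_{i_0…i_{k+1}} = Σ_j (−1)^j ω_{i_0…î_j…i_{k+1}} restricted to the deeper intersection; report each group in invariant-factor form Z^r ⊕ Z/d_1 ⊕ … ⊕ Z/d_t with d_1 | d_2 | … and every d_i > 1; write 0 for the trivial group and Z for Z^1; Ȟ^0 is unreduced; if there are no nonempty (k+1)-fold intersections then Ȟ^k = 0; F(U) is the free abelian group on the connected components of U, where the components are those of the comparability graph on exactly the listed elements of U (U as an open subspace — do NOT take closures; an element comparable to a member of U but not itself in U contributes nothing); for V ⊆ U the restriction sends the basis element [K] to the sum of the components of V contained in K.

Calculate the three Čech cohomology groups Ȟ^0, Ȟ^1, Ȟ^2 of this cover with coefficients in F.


Ȟ^0(U;F) ≅ Z^5; Ȟ^1(U;F) ≅ 0; Ȟ^2(U;F) ≅ 0

nerve simplices:
  A12={p7,p11} A13={p5,p7} A14={p5,p7,p11} A23={p4,p6,p7,p10} A24={p4,p6,p7,p9,p11} A34={p1,p2,p4,p5,p6,p7}
  A123={p7} A124={p7,p11} A134={p5,p7} A234={p4,p6,p7}
  A1234={p7}
components per intersection:
  A1: {p5,p7} {p11}
  A2: {p3} {p4,p6,p7} {p9,p11} {p10}
  A3: {p1,p2,p4,p5,p6,p7} {p8} {p10}
  A4: {p1,p2,p4,p5,p6,p7} {p9,p11}
  A12: {p7} {p11}
  A13: {p5,p7}
  A14: {p5,p7} {p11}
  A23: {p4,p6,p7} {p10}
  A24: {p4,p6,p7} {p9,p11}
  A34: {p1,p2,p4,p5,p6,p7}
  A123: {p7}
  A124: {p7} {p11}
  A134: {p5,p7}
  A234: {p4,p6,p7}
  A1234: {p7}
C dims 11,10,5,1; δ0: rk 6, SNF 1^6; δ1: rk 4, SNF 1^4; δ2: rk 1, SNF 1^1
degree 0: 11−6−0 = 5 → Ȟ^0 ≅ Z^5
degree 1: 10−4−6 = 0 → Ȟ^1 ≅ 0
degree 2: 5−1−4 = 0 → Ȟ^2 ≅ 0


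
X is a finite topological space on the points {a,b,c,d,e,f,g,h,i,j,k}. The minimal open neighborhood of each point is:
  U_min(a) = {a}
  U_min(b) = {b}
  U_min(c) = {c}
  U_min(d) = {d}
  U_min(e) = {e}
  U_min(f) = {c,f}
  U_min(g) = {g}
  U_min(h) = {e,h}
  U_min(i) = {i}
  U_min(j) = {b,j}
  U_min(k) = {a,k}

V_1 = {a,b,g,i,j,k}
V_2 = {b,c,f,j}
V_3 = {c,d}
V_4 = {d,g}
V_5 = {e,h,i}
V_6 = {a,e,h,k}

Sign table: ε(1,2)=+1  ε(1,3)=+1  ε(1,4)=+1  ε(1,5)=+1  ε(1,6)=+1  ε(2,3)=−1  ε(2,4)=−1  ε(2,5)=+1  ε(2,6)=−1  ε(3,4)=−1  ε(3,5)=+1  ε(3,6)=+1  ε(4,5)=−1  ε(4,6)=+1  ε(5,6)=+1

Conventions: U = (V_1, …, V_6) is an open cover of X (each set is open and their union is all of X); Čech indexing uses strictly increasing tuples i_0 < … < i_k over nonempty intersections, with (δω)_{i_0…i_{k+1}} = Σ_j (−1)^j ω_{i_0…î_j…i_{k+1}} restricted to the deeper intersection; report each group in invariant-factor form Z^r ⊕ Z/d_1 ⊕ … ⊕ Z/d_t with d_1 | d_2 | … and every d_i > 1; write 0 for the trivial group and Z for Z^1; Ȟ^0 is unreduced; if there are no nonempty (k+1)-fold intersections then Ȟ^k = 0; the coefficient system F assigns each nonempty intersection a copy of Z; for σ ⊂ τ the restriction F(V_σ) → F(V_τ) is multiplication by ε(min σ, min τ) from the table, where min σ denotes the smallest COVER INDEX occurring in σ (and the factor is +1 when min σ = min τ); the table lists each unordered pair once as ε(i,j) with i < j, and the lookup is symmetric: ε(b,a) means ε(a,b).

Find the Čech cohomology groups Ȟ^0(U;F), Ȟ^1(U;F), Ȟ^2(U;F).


cover nerve:
  V12={b,j} V14={g} V15={i} V16={a,k} V23={c} V34={d} V56={e,h}
C dims 6,7; δ0: rk 5, SNF 1^5
Ȟ^0: (6−5)−0=1 ⇒ Z
Ȟ^1: (7−0)−5=2 ⇒ Z^2
Ȟ^2: (0−0)−0=0 ⇒ 0

Ȟ^0 ≅ Z,  Ȟ^1 ≅ Z^2,  Ȟ^2 ≅ 0


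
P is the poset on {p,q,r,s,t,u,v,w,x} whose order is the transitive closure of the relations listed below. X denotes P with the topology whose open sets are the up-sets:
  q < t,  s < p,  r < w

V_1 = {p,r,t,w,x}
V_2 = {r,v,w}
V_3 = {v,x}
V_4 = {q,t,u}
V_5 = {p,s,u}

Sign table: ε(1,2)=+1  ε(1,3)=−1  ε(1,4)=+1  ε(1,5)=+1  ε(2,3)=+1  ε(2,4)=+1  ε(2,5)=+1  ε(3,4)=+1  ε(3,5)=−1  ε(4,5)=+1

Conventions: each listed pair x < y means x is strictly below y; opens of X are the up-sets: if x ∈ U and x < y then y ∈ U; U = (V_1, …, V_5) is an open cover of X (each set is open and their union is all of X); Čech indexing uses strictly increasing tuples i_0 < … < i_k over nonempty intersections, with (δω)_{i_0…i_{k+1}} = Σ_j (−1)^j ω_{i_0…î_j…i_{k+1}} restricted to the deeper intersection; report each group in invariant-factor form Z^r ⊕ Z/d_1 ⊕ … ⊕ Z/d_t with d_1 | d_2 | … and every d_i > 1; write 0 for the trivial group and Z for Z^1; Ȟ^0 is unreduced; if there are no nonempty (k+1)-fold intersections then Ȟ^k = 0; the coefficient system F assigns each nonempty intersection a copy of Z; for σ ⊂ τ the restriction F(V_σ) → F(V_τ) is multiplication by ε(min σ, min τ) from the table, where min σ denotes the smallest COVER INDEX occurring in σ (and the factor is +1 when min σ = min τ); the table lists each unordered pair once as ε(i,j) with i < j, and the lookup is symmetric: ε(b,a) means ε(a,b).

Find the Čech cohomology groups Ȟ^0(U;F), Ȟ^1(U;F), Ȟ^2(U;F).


nerve of the cover:
  V12={r,w} V13={x} V14={t} V15={p} V23={v} V45={u}
C dims 5,6; δ0: rk 5, SNF 1^4·2
Ȟ^0 = (5 − 5) − 0 = 0, so Ȟ^0 ≅ 0
Ȟ^1 = (6 − 0) − 5 = 1 plus torsion [2], so Ȟ^1 ≅ Z ⊕ Z/2
Ȟ^2 = (0 − 0) − 0 = 0, so Ȟ^2 ≅ 0

Ȟ^0(U;F) ≅ 0; Ȟ^1(U;F) ≅ Z ⊕ Z/2; Ȟ^2(U;F) ≅ 0


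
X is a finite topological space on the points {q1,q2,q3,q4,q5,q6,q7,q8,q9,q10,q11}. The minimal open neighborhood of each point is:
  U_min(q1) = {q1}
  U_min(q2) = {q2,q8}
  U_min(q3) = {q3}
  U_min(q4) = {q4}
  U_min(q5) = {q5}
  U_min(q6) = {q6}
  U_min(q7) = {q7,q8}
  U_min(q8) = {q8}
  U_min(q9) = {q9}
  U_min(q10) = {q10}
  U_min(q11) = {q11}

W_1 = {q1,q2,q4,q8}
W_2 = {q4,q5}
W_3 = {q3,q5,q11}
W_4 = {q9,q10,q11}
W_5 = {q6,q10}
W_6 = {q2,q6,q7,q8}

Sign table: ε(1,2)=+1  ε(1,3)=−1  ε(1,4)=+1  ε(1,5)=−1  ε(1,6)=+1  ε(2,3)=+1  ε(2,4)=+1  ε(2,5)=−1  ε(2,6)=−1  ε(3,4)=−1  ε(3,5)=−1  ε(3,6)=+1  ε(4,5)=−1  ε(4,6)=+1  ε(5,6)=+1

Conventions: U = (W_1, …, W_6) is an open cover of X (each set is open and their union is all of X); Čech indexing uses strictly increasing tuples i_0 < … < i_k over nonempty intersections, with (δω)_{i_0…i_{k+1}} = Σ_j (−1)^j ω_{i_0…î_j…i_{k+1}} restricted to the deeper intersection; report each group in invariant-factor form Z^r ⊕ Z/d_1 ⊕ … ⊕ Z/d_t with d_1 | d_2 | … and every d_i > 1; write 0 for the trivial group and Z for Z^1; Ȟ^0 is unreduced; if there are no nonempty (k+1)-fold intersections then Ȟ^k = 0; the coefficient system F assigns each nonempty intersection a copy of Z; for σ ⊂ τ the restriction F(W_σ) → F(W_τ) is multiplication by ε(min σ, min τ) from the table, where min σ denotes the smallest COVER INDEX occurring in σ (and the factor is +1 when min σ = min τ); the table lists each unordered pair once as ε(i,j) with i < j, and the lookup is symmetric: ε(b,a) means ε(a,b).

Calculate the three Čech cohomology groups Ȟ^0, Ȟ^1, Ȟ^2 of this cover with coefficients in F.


nonempty overlaps:
  W12={q4} W16={q2,q8} W23={q5} W34={q11} W45={q10} W56={q6}
C dims 6,6; δ0: rk 5, SNF 1^5
degree 0: 6−5−0 = 1 → Ȟ^0 ≅ Z
degree 1: 6−0−5 = 1 → Ȟ^1 ≅ Z
degree 2: 0−0−0 = 0 → Ȟ^2 ≅ 0

Ȟ^0 = Z, Ȟ^1 = Z, Ȟ^2 = 0


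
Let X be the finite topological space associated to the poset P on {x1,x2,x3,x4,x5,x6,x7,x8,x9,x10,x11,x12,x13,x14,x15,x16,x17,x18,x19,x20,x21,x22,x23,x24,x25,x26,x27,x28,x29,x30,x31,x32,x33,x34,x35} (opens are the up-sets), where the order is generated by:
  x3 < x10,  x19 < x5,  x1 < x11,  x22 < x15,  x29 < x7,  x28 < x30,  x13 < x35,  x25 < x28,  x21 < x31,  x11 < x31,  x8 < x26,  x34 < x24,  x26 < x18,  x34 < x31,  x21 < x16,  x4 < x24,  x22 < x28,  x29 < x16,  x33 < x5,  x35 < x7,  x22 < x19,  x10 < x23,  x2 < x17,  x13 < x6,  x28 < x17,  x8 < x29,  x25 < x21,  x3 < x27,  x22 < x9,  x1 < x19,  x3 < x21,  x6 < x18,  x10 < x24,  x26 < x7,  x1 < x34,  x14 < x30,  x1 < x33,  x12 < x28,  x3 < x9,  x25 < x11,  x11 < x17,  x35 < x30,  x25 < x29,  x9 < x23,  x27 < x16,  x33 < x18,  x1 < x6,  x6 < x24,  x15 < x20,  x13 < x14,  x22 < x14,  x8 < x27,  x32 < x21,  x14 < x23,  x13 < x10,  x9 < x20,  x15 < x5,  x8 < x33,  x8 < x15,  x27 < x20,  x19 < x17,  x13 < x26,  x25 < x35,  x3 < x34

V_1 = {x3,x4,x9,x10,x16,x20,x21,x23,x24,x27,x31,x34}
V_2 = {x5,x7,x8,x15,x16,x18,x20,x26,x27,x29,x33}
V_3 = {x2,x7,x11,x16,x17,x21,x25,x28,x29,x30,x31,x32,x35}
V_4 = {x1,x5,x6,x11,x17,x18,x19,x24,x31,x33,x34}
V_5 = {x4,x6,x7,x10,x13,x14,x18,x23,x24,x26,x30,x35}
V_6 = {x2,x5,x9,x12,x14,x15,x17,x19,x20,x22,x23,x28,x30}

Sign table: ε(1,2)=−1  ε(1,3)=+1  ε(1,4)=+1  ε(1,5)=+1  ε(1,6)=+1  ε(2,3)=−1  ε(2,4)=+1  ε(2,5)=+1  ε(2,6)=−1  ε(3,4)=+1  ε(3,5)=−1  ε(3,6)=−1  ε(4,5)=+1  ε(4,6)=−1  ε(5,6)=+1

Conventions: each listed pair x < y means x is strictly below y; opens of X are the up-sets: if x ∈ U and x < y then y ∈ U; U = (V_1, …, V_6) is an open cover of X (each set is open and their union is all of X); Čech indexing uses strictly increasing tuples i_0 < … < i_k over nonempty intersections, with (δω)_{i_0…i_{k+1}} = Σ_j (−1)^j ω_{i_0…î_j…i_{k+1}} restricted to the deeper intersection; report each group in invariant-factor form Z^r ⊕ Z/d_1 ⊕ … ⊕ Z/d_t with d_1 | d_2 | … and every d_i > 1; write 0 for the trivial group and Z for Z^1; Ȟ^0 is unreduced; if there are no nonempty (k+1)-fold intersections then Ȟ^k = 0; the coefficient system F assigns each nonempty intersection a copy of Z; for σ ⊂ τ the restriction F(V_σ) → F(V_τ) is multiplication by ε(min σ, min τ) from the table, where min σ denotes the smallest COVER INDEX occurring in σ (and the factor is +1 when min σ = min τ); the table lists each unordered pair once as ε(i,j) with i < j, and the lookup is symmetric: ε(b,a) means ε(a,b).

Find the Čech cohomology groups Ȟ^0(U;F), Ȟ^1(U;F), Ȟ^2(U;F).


Ȟ^0 ≅ 0; Ȟ^1 ≅ Z/2; Ȟ^2 ≅ Z

intersection data:
  V12={x16,x20,x27} V13={x16,x21,x31} V14={x24,x31,x34} V15={x4,x10,x23,x24} V16={x9,x20,x23} V23={x7,x16,x29} V24={x5,x18,x33} V25={x7,x18,x26} V26={x5,x15,x20} V34={x11,x17,x31} V35={x7,x30,x35} V36={x2,x17,x28,x30} V45={x6,x18,x24} V46={x5,x17,x19} V56={x14,x23,x30}
  V123={x16} V126={x20} V134={x31} V145={x24} V156={x23} V235={x7} V245={x18} V246={x5} V346={x17} V356={x30}
C dims 6,15,10; δ0: rk 6, SNF 1^5·2; δ1: rk 9, SNF 1^9
Ȟ^0 = (6 − 6) − 0 = 0, so Ȟ^0 ≅ 0
Ȟ^1 = (15 − 9) − 6 = 0 plus torsion [2], so Ȟ^1 ≅ Z/2
Ȟ^2 = (10 − 0) − 9 = 1, so Ȟ^2 ≅ Z


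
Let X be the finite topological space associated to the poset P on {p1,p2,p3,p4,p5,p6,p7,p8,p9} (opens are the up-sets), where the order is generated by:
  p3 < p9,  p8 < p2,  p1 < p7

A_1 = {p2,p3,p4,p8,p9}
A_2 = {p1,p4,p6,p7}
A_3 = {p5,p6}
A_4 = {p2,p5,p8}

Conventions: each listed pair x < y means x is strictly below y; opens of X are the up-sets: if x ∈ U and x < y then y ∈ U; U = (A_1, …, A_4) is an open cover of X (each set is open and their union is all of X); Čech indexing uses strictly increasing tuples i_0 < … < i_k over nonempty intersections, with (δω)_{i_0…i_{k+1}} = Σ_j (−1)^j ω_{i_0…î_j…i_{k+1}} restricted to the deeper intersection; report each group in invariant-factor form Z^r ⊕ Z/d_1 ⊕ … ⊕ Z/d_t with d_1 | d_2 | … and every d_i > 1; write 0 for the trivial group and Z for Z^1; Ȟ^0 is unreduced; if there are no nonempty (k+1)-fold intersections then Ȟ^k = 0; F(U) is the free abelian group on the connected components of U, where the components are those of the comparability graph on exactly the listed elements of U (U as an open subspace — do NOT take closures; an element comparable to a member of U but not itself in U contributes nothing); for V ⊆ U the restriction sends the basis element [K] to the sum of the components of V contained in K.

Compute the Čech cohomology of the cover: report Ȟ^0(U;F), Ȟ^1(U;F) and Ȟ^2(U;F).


nerve simplices:
  A12={p4} A14={p2,p8} A23={p6} A34={p5}
components per intersection:
  A1: {p2,p8} {p3,p9} {p4}
  A2: {p1,p7} {p4} {p6}
  A3: {p5} {p6}
  A4: {p2,p8} {p5}
  A12: {p4}
  A14: {p2,p8}
  A23: {p6}
  A34: {p5}
C dims 10,4; δ0: rk 4, SNF 1^4
degree 0: 10−4−0 = 6 → Ȟ^0 ≅ Z^6
degree 1: 4−0−4 = 0 → Ȟ^1 ≅ 0
degree 2: 0−0−0 = 0 → Ȟ^2 ≅ 0

Ȟ^0 ≅ Z^6; Ȟ^1 ≅ 0; Ȟ^2 ≅ 0


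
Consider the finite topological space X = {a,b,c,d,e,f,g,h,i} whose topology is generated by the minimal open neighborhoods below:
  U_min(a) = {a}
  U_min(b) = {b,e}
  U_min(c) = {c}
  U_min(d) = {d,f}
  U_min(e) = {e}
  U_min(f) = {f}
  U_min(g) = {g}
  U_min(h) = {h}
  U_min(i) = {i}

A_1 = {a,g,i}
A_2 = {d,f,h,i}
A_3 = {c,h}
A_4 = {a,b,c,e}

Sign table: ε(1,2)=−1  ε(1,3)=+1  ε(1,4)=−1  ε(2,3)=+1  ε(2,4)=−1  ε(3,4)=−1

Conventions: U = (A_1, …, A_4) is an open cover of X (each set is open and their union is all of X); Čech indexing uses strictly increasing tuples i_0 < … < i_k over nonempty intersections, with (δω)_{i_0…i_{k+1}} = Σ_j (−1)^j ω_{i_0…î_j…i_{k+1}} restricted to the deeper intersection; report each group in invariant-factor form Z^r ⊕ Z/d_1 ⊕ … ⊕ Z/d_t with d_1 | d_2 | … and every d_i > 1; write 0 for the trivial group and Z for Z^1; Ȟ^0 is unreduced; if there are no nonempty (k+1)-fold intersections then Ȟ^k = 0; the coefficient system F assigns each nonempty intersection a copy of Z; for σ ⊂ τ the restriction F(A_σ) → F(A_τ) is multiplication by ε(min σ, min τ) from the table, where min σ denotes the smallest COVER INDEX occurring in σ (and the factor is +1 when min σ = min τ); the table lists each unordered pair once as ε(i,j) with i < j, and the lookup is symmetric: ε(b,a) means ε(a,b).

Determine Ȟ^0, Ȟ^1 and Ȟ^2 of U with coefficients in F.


nonempty intersections:
  A12={i} A14={a} A23={h} A34={c}
C dims 4,4; δ0: rk 4, SNF 1^3·2
Ȟ^0: (4−4)−0=0 ⇒ 0
Ȟ^1: (4−0)−4=0 plus torsion [2] ⇒ Z/2
Ȟ^2: (0−0)−0=0 ⇒ 0

Ȟ^0(U;F) ≅ 0,  Ȟ^1(U;F) ≅ Z/2,  Ȟ^2(U;F) ≅ 0


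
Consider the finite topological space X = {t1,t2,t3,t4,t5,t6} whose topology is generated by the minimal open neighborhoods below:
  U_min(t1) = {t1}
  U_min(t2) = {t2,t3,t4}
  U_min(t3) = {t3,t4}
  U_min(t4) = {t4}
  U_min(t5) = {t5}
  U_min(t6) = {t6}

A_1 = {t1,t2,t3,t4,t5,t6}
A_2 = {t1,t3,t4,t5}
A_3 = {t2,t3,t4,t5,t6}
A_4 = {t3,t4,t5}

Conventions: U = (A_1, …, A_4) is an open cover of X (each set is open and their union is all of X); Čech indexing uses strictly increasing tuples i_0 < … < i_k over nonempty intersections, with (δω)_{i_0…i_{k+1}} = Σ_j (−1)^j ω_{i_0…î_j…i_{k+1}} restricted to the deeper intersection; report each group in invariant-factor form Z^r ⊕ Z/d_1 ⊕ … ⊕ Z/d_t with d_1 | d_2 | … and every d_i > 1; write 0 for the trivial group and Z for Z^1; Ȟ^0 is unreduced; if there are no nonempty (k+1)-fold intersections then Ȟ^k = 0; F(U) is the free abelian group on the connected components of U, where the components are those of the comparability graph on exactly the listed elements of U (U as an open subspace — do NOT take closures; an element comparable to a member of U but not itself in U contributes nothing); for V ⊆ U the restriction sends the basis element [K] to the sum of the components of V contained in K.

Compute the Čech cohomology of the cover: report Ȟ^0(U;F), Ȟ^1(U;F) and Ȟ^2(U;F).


intersection data:
  A12={t1,t3,t4,t5} A13={t2,t3,t4,t5,t6} A14={t3,t4,t5} A23={t3,t4,t5} A24={t3,t4,t5} A34={t3,t4,t5}
  A123={t3,t4,t5} A124={t3,t4,t5} A134={t3,t4,t5} A234={t3,t4,t5}
  A1234={t3,t4,t5}
components per intersection:
  A1: {t1} {t2,t3,t4} {t5} {t6}
  A2: {t1} {t3,t4} {t5}
  A3: {t2,t3,t4} {t5} {t6}
  A4: {t3,t4} {t5}
  A12: {t1} {t3,t4} {t5}
  A13: {t2,t3,t4} {t5} {t6}
  A14: {t3,t4} {t5}
  A23: {t3,t4} {t5}
  A24: {t3,t4} {t5}
  A34: {t3,t4} {t5}
  A123: {t3,t4} {t5}
  A124: {t3,t4} {t5}
  A134: {t3,t4} {t5}
  A234: {t3,t4} {t5}
  A1234: {t3,t4} {t5}
C dims 12,14,8,2; δ0: rk 8, SNF 1^8; δ1: rk 6, SNF 1^6; δ2: rk 2, SNF 1^2
Ȟ^0 = (12 − 8) − 0 = 4, so Ȟ^0 ≅ Z^4
Ȟ^1 = (14 − 6) − 8 = 0, so Ȟ^1 ≅ 0
Ȟ^2 = (8 − 2) − 6 = 0, so Ȟ^2 ≅ 0

Ȟ^0 = Z^4, Ȟ^1 = 0, Ȟ^2 = 0


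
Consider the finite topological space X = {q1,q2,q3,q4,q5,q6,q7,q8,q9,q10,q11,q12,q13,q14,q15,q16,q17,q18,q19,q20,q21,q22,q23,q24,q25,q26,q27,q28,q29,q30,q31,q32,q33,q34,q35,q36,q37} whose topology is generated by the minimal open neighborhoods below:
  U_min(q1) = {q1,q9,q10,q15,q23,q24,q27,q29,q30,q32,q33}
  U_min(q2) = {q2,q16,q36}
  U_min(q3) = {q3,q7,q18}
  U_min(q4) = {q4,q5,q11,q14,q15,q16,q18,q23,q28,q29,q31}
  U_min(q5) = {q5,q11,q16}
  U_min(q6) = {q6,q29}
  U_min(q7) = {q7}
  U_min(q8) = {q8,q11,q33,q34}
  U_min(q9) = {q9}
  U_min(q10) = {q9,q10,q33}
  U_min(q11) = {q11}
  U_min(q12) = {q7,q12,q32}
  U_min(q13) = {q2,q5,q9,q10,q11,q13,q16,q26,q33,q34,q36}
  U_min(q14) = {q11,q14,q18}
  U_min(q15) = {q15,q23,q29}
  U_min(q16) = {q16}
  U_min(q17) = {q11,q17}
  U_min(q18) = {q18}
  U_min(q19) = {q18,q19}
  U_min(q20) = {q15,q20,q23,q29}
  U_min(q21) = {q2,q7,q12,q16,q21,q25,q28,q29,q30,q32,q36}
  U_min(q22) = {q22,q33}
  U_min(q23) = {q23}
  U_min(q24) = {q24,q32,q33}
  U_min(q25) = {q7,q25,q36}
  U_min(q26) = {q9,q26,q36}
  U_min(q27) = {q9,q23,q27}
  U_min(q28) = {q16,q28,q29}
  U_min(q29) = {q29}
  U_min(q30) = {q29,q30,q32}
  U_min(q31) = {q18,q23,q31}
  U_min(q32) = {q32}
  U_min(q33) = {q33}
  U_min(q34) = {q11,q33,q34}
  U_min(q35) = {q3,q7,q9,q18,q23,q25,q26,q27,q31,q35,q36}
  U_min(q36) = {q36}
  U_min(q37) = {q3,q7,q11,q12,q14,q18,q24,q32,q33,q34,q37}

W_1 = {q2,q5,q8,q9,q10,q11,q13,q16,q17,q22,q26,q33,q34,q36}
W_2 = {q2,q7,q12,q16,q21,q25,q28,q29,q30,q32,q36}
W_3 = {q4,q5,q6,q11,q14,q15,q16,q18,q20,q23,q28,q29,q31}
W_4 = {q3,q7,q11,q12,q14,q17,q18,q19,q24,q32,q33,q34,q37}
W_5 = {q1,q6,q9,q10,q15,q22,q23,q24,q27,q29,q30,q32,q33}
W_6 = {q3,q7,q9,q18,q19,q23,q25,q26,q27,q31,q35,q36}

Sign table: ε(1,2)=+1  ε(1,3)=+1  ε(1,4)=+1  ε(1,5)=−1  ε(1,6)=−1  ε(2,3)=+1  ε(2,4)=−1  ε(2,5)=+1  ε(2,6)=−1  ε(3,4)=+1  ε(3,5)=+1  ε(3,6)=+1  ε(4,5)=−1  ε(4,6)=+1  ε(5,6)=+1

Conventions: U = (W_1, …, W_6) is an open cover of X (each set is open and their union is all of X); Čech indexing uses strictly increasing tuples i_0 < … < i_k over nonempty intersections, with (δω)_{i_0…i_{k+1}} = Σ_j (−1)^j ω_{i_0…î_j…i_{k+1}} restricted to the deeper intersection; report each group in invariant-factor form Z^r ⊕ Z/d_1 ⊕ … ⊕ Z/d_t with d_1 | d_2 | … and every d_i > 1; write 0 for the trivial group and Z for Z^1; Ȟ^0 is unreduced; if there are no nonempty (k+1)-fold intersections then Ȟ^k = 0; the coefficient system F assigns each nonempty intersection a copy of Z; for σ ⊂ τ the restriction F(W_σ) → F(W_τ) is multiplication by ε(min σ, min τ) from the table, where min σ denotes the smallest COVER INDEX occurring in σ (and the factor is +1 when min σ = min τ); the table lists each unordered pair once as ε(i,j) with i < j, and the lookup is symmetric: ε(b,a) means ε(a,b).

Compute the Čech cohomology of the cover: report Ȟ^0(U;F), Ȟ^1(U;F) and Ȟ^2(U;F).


intersection data:
  W12={q2,q16,q36} W13={q5,q11,q16} W14={q11,q17,q33,q34} W15={q9,q10,q22,q33} W16={q9,q26,q36} W23={q16,q28,q29} W24={q7,q12,q32} W25={q29,q30,q32} W26={q7,q25,q36} W34={q11,q14,q18} W35={q6,q15,q23,q29} W36={q18,q23,q31} W45={q24,q32,q33} W46={q3,q7,q18,q19} W56={q9,q23,q27}
  W123={q16} W126={q36} W134={q11} W145={q33} W156={q9} W235={q29} W245={q32} W246={q7} W346={q18} W356={q23}
C dims 6,15,10; δ0: rk 6, SNF 1^5·2; δ1: rk 9, SNF 1^9
Ȟ^0 = (6 − 6) − 0 = 0, so Ȟ^0 ≅ 0
Ȟ^1 = (15 − 9) − 6 = 0 plus torsion [2], so Ȟ^1 ≅ Z/2
Ȟ^2 = (10 − 0) − 9 = 1, so Ȟ^2 ≅ Z

Ȟ^0(U;F) ≅ 0; Ȟ^1(U;F) ≅ Z/2; Ȟ^2(U;F) ≅ Z


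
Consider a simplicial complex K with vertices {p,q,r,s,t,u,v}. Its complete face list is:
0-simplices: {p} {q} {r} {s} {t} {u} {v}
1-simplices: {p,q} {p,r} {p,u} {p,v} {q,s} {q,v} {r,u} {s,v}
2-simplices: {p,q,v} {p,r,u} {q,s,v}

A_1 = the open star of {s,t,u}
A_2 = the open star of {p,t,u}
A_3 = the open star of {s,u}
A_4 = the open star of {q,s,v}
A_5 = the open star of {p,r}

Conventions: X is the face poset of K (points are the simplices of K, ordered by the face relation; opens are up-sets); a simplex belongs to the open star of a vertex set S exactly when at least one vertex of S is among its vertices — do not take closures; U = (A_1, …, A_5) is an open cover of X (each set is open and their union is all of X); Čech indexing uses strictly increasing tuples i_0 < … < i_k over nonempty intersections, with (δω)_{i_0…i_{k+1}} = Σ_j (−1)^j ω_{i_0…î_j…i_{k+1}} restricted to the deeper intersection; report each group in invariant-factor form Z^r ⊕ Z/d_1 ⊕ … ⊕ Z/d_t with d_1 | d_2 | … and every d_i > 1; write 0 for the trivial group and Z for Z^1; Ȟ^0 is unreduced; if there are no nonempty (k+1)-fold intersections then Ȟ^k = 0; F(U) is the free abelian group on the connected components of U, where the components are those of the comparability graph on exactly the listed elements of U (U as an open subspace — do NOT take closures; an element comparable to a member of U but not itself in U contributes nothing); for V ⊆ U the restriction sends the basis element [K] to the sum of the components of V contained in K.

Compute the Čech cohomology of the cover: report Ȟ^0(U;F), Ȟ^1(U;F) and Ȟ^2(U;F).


Ȟ^0 ≅ Z^2,  Ȟ^1 ≅ 0,  Ȟ^2 ≅ 0

intersection data:
  A1={{s},{t},{u},{p,u},{q,s},{r,u},{s,v},{p,r,u},{q,s,v}} A2={{p},{t},{u},{p,q},{p,r},{p,u},{p,v},{r,u},{p,q,v},{p,r,u}} A3={{s},{u},{p,u},{q,s},{r,u},{s,v},{p,r,u},{q,s,v}} A4={{q},{s},{v},{p,q},{p,v},{q,s},{q,v},{s,v},{p,q,v},{q,s,v}} A5={{p},{r},{p,q},{p,r},{p,u},{p,v},{r,u},{p,q,v},{p,r,u}}
  A12={{t},{u},{p,u},{r,u},{p,r,u}} A13={{s},{u},{p,u},{q,s},{r,u},{s,v},{p,r,u},{q,s,v}} A14={{s},{q,s},{s,v},{q,s,v}} A15={{p,u},{r,u},{p,r,u}} A23={{u},{p,u},{r,u},{p,r,u}} A24={{p,q},{p,v},{p,q,v}} A25={{p},{p,q},{p,r},{p,u},{p,v},{r,u},{p,q,v},{p,r,u}} A34={{s},{q,s},{s,v},{q,s,v}} A35={{p,u},{r,u},{p,r,u}} A45={{p,q},{p,v},{p,q,v}}
  A123={{u},{p,u},{r,u},{p,r,u}} A125={{p,u},{r,u},{p,r,u}} A134={{s},{q,s},{s,v},{q,s,v}} A135={{p,u},{r,u},{p,r,u}} A235={{p,u},{r,u},{p,r,u}} A245={{p,q},{p,v},{p,q,v}}
  A1235={{p,u},{r,u},{p,r,u}}
components per intersection:
  A1: {{s},{q,s},{s,v},{q,s,v}} {{t}} {{u},{p,u},{r,u},{p,r,u}}
  A2: {{p},{u},{p,q},{p,r},{p,u},{p,v},{r,u},{p,q,v},{p,r,u}} {{t}}
  A3: {{s},{q,s},{s,v},{q,s,v}} {{u},{p,u},{r,u},{p,r,u}}
  A4: {{q},{s},{v},{p,q},{p,v},{q,s},{q,v},{s,v},{p,q,v},{q,s,v}}
  A5: {{p},{r},{p,q},{p,r},{p,u},{p,v},{r,u},{p,q,v},{p,r,u}}
  A12: {{t}} {{u},{p,u},{r,u},{p,r,u}}
  A13: {{s},{q,s},{s,v},{q,s,v}} {{u},{p,u},{r,u},{p,r,u}}
  A14: {{s},{q,s},{s,v},{q,s,v}}
  A15: {{p,u},{r,u},{p,r,u}}
  A23: {{u},{p,u},{r,u},{p,r,u}}
  A24: {{p,q},{p,v},{p,q,v}}
  A25: {{p},{p,q},{p,r},{p,u},{p,v},{r,u},{p,q,v},{p,r,u}}
  A34: {{s},{q,s},{s,v},{q,s,v}}
  A35: {{p,u},{r,u},{p,r,u}}
  A45: {{p,q},{p,v},{p,q,v}}
  A123: {{u},{p,u},{r,u},{p,r,u}}
  A125: {{p,u},{r,u},{p,r,u}}
  A134: {{s},{q,s},{s,v},{q,s,v}}
  A135: {{p,u},{r,u},{p,r,u}}
  A235: {{p,u},{r,u},{p,r,u}}
  A245: {{p,q},{p,v},{p,q,v}}
  A1235: {{p,u},{r,u},{p,r,u}}
C dims 9,12,6,1; δ0: rk 7, SNF 1^7; δ1: rk 5, SNF 1^5; δ2: rk 1, SNF 1^1
Ȟ^0 = (9 − 7) − 0 = 2, so Ȟ^0 ≅ Z^2
Ȟ^1 = (12 − 5) − 7 = 0, so Ȟ^1 ≅ 0
Ȟ^2 = (6 − 1) − 5 = 0, so Ȟ^2 ≅ 0


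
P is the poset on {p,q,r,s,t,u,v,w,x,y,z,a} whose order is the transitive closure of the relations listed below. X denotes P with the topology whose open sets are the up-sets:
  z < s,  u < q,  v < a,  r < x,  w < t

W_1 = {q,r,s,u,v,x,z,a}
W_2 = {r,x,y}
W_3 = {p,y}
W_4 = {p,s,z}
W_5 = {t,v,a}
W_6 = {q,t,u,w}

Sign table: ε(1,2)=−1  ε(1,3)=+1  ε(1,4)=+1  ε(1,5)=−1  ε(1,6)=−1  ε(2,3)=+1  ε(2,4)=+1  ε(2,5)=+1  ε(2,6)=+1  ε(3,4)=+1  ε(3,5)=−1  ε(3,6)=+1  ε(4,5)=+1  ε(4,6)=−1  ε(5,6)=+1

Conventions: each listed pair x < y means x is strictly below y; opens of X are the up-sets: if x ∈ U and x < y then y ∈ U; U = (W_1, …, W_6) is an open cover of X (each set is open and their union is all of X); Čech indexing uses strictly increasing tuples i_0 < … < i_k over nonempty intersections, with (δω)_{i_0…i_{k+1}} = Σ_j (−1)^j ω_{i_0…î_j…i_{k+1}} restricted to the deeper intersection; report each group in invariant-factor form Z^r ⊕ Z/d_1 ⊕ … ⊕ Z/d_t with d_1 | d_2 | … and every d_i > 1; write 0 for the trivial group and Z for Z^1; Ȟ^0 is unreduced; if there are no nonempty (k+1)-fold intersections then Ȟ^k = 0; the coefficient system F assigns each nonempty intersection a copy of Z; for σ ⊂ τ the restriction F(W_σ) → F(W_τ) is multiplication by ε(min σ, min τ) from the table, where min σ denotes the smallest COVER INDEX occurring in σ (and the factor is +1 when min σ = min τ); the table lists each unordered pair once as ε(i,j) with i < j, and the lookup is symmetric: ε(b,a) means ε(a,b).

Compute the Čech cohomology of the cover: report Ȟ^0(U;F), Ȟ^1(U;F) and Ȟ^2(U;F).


Ȟ^0 ≅ 0, Ȟ^1 ≅ Z ⊕ Z/2, Ȟ^2 ≅ 0

nerve of the cover:
  W12={r,x} W14={s,z} W15={v,a} W16={q,u} W23={y} W34={p} W56={t}
C dims 6,7; δ0: rk 6, SNF 1^5·2
Ȟ^0 = (6 − 6) − 0 = 0, so Ȟ^0 ≅ 0
Ȟ^1 = (7 − 0) − 6 = 1 plus torsion [2], so Ȟ^1 ≅ Z ⊕ Z/2
Ȟ^2 = (0 − 0) − 0 = 0, so Ȟ^2 ≅ 0


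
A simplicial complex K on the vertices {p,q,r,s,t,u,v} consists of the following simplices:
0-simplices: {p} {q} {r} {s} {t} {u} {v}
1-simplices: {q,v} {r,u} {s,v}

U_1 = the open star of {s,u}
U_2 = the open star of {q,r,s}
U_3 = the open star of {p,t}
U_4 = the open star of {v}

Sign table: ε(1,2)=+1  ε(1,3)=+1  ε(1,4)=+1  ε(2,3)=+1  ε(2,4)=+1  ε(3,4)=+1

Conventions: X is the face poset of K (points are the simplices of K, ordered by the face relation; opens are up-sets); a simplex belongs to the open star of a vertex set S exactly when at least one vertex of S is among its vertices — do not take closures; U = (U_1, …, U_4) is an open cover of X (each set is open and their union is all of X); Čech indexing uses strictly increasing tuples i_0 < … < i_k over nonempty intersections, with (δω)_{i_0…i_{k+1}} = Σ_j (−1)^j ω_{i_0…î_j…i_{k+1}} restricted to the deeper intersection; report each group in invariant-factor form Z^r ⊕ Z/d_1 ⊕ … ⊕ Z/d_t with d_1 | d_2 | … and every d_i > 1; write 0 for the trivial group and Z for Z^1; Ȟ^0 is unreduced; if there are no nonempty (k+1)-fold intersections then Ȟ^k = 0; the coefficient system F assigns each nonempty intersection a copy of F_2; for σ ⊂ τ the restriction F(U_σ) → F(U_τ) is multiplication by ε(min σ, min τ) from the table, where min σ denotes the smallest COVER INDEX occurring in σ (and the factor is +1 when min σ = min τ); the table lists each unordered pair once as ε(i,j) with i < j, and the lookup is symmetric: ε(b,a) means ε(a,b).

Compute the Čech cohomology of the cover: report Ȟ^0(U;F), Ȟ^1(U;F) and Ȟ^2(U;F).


Ȟ^0 = Z/2 ⊕ Z/2, Ȟ^1 = 0 and Ȟ^2 = 0

cover nerve:
  U1={{s},{u},{r,u},{s,v}} U2={{q},{r},{s},{q,v},{r,u},{s,v}} U3={{p},{t}} U4={{v},{q,v},{s,v}}
  U12={{s},{r,u},{s,v}} U14={{s,v}} U24={{q,v},{s,v}}
  U124={{s,v}}
C dims 4,3,1; δ0: rk_F2 2; δ1: rk_F2 1
Ȟ^0: (4−2)−0=2 ⇒ Z/2 ⊕ Z/2
Ȟ^1: (3−1)−2=0 ⇒ 0
Ȟ^2: (1−0)−1=0 ⇒ 0


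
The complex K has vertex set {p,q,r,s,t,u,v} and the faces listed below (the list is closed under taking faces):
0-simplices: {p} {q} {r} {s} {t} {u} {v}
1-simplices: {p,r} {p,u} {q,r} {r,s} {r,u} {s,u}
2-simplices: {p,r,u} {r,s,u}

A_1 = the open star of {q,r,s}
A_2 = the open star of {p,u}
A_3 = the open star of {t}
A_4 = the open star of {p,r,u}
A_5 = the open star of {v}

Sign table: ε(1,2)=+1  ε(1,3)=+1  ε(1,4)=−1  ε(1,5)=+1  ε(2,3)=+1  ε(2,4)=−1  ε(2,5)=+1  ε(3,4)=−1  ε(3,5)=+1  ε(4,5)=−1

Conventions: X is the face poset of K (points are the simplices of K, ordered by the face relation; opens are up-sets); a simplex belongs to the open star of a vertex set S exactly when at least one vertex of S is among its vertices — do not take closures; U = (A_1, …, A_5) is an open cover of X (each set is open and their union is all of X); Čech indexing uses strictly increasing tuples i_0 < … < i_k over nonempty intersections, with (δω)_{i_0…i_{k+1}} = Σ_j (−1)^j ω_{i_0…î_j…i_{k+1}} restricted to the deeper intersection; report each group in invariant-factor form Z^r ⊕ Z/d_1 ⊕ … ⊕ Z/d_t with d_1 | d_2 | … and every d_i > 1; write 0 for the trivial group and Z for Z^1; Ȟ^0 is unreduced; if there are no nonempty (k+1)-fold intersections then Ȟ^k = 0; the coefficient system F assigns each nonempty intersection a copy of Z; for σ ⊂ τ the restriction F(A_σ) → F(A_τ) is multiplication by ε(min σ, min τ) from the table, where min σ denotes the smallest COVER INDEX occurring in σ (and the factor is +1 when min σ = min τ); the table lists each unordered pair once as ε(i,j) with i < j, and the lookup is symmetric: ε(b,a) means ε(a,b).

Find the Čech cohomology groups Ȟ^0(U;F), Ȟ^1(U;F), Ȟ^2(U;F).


nerve simplices:
  A1={{q},{r},{s},{p,r},{q,r},{r,s},{r,u},{s,u},{p,r,u},{r,s,u}} A2={{p},{u},{p,r},{p,u},{r,u},{s,u},{p,r,u},{r,s,u}} A3={{t}} A4={{p},{r},{u},{p,r},{p,u},{q,r},{r,s},{r,u},{s,u},{p,r,u},{r,s,u}} A5={{v}}
  A12={{p,r},{r,u},{s,u},{p,r,u},{r,s,u}} A14={{r},{p,r},{q,r},{r,s},{r,u},{s,u},{p,r,u},{r,s,u}} A24={{p},{u},{p,r},{p,u},{r,u},{s,u},{p,r,u},{r,s,u}}
  A124={{p,r},{r,u},{s,u},{p,r,u},{r,s,u}}
C dims 5,3,1; δ0: rk 2, SNF 1^2; δ1: rk 1, SNF 1^1
degree 0: 5−2−0 = 3 → Ȟ^0 ≅ Z^3
degree 1: 3−1−2 = 0 → Ȟ^1 ≅ 0
degree 2: 1−0−1 = 0 → Ȟ^2 ≅ 0

Ȟ^0(U;F) ≅ Z^3, Ȟ^1(U;F) ≅ 0, Ȟ^2(U;F) ≅ 0


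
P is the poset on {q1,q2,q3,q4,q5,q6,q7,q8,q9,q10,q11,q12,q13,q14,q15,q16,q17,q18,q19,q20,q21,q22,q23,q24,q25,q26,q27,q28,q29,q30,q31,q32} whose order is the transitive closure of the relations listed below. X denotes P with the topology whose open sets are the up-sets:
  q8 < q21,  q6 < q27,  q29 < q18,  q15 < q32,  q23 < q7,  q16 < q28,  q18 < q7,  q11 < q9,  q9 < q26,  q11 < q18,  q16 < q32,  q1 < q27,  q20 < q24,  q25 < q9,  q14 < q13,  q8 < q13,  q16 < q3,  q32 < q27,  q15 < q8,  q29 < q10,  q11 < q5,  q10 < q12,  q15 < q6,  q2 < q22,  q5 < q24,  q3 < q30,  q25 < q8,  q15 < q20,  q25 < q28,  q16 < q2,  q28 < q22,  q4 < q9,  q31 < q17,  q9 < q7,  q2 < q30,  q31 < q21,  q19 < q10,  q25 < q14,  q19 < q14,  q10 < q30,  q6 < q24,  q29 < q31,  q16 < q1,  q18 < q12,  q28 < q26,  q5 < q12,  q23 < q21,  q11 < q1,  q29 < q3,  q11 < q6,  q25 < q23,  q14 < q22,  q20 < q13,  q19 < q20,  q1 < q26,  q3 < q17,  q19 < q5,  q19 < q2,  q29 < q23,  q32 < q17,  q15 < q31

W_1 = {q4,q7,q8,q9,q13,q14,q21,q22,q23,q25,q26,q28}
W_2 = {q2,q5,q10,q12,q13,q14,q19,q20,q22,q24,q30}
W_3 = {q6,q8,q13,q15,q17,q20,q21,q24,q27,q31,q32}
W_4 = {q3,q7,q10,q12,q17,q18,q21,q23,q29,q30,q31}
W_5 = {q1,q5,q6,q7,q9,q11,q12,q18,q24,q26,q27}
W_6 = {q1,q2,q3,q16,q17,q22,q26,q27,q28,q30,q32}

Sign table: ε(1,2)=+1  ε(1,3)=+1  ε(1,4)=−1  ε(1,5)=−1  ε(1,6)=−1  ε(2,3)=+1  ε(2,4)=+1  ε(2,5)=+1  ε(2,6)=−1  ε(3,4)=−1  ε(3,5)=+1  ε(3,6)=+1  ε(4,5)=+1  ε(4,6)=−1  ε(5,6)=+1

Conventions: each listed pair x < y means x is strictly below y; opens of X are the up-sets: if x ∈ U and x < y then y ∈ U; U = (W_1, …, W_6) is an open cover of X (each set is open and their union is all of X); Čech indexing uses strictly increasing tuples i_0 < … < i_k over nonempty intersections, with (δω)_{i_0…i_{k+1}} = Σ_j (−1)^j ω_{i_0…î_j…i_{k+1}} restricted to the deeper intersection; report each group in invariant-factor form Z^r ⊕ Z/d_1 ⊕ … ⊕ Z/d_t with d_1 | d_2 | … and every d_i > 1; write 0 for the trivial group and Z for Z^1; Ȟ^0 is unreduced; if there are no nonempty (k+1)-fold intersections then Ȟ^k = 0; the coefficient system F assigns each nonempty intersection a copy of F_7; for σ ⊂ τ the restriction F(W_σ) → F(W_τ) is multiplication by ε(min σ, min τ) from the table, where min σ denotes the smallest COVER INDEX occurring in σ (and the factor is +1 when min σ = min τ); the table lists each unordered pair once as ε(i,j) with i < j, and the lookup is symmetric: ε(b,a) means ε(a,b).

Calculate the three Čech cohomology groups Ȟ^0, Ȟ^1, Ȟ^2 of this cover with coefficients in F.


intersection data:
  W12={q13,q14,q22} W13={q8,q13,q21} W14={q7,q21,q23} W15={q7,q9,q26} W16={q22,q26,q28} W23={q13,q20,q24} W24={q10,q12,q30} W25={q5,q12,q24} W26={q2,q22,q30} W34={q17,q21,q31} W35={q6,q24,q27} W36={q17,q27,q32} W45={q7,q12,q18} W46={q3,q17,q30} W56={q1,q26,q27}
  W123={q13} W126={q22} W134={q21} W145={q7} W156={q26} W235={q24} W245={q12} W246={q30} W346={q17} W356={q27}
C dims 6,15,10; δ0: rk_F7 6; δ1: rk_F7 9
Ȟ^0 = (6 − 6) − 0 = 0, so Ȟ^0 ≅ 0
Ȟ^1 = (15 − 9) − 6 = 0, so Ȟ^1 ≅ 0
Ȟ^2 = (10 − 0) − 9 = 1, so Ȟ^2 ≅ Z/7

Ȟ^0(U;F) ≅ 0,  Ȟ^1(U;F) ≅ 0,  Ȟ^2(U;F) ≅ Z/7
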